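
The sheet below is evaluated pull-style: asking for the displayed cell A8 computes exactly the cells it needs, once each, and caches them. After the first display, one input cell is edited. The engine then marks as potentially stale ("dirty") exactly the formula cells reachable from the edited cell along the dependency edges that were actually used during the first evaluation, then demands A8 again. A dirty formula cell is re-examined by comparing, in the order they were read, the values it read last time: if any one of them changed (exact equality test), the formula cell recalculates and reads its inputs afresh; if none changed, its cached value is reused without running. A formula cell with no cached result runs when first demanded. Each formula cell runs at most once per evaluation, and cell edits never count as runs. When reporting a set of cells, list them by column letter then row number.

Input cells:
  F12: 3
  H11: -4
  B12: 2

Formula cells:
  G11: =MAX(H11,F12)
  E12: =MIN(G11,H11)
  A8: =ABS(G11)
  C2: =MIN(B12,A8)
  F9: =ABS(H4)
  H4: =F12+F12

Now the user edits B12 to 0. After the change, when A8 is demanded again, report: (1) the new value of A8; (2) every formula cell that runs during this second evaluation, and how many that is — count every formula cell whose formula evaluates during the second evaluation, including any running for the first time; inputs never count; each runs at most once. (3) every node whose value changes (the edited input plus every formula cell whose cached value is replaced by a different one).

First demand of the output computes:
  G11 = MAX(-4, 3) = 3
  A8 = ABS(3) = 3

After the edit, cleaning proceeds:
  B12 only reaches undemanded nodes; the second demand re-runs nothing.

Note the shortcut — B12 feeds only undemanded nodes, so no recomputation happens.

Demanding A8 again yields 3.
0 formula cells run: none.
The nodes whose values change: B12.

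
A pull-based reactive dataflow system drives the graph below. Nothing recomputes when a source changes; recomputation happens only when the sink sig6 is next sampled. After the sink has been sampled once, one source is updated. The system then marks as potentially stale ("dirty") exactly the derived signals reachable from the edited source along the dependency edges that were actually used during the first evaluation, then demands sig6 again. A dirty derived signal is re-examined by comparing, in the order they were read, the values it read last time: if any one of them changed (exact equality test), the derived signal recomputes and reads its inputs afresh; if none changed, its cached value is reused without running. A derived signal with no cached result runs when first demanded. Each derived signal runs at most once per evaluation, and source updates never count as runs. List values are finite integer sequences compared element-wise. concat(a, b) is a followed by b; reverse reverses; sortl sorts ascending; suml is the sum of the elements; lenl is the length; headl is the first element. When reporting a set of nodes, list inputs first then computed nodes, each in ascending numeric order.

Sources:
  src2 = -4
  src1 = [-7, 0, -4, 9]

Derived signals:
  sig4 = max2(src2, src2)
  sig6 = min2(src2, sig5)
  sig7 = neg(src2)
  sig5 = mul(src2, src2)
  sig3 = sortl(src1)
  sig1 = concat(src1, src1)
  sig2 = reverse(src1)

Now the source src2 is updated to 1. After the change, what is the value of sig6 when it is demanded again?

New value of sig6: 1.

First evaluation (everything demanded from the output):
  sig5 = mul(-4, -4) = 16
  sig6 = min2(-4, 16) = -4

Propagation after the edit:
  sig5: runs — src2 -4->1; src2 -4->1; result 1.
  sig6: runs — src2 -4->1; sig5 16->1; result 1.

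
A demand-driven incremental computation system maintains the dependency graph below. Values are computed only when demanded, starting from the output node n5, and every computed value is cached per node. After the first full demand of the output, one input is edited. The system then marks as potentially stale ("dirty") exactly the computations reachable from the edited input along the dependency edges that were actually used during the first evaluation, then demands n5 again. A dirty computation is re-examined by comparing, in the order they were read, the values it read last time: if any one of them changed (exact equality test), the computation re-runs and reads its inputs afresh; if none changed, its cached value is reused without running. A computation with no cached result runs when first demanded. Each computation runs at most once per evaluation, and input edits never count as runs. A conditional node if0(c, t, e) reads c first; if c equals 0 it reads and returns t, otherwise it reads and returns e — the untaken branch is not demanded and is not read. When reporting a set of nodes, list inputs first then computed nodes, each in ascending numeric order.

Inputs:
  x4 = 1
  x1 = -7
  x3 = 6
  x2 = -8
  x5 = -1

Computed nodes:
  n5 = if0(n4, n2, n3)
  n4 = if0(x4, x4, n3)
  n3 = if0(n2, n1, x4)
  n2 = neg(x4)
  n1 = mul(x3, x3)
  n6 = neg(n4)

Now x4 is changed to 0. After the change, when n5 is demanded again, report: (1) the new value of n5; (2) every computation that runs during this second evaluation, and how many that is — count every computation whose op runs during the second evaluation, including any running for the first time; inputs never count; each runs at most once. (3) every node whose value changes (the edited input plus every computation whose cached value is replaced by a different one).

First evaluation (everything demanded from the output):
  n2 = neg(1) = -1
  n3 = if0(n2=-1 -> else branch x4) = 1
  n4 = if0(x4=1 -> else branch n3) = 1
  n5 = if0(n4=1 -> else branch n3) = 1

Propagation after the edit:
  n2: runs — x4 1->0; result 0.
  n3: marked dirty but never re-examined — demand shifted away from it.
  n4: runs — x4 1->0; result 0.
  n5: runs — n4 1->0; result 0.

Key observation: a condition flipped, so demand moved to the other branch — n3 is never re-examined.

New value of n5: 0.
Computations that run: n2, n4, n5 — 3 in total.
Values that change: x4, n2, n4, n5.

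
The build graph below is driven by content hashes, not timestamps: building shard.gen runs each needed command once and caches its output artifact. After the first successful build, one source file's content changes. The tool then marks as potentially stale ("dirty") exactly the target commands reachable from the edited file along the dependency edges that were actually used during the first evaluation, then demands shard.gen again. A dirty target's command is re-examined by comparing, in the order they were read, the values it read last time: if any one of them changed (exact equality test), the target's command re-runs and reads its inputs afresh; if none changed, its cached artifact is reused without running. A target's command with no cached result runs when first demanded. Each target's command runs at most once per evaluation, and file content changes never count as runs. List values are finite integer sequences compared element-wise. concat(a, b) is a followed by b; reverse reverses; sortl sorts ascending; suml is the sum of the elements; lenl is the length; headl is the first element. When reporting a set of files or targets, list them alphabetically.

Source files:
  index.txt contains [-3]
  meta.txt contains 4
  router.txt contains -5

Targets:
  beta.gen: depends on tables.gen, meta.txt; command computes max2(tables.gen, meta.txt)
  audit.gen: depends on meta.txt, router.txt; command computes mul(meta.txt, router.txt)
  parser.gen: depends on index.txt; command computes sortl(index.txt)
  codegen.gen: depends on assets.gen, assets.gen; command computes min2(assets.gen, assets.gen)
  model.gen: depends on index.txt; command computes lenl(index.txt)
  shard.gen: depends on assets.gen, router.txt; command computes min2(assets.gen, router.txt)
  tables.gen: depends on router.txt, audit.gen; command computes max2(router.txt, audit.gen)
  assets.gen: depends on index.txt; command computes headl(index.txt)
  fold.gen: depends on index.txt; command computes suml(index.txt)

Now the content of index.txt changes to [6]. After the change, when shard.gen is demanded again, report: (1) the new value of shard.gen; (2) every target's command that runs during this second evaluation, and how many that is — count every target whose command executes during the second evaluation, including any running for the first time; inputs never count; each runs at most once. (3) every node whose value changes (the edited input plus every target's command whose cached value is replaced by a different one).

shard.gen now evaluates to -5.
Run set: assets.gen, shard.gen (2 run).
Changed values: assets.gen, index.txt.

Initial pass — values computed on the first demand:
  assets.gen = headl([-3]) = -3
  shard.gen = min2(-3, -5) = -5

Second demand — change propagation:
  assets.gen: re-runs because index.txt [-3]->[6]; new result 6.
  shard.gen: re-runs because assets.gen -3->6; new result -5 (unchanged).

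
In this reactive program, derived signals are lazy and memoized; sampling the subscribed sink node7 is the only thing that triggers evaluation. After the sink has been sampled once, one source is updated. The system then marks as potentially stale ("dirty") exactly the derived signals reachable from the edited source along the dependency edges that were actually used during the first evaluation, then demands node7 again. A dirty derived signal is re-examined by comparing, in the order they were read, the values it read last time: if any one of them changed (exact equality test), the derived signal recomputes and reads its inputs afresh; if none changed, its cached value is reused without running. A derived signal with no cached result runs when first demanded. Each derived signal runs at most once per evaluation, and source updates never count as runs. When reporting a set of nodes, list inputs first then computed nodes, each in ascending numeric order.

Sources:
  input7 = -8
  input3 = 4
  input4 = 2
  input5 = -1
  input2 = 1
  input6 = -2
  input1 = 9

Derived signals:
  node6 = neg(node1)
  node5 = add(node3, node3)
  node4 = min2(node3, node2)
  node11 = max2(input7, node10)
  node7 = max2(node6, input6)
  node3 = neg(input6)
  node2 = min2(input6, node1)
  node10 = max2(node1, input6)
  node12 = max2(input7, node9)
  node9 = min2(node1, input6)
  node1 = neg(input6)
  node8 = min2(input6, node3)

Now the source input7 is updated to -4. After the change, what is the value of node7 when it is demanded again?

First demand of the output computes:
  node1 = neg(-2) = 2
  node6 = neg(2) = -2
  node7 = max2(-2, -2) = -2

After the edit, cleaning proceeds:
  input7 only reaches undemanded nodes; the second demand re-runs nothing.

Note the shortcut — input7 feeds only undemanded nodes, so no recomputation happens.

Demanding node7 again yields -2.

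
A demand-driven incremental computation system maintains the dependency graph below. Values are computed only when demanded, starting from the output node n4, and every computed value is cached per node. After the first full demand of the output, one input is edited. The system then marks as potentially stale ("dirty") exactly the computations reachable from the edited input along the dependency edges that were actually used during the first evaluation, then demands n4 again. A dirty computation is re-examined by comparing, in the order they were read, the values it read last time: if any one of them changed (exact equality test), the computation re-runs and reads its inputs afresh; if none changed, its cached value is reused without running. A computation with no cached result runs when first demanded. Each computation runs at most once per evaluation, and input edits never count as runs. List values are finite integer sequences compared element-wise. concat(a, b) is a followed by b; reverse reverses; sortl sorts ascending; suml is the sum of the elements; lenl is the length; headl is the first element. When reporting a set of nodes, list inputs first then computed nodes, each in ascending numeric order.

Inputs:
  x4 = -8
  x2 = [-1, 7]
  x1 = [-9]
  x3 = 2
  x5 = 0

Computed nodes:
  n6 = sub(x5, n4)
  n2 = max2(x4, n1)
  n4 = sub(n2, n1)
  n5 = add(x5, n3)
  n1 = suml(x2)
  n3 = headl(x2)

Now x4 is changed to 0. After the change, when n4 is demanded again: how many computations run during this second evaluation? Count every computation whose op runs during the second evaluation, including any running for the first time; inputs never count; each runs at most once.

Computations that run: n2 — 1 in total.
Key observation: the change is absorbed at n2 — it re-runs but produces the same value, and the output's value is unchanged.

First evaluation (everything demanded from the output):
  n1 = suml([-1, 7]) = 6
  n2 = max2(-8, 6) = 6
  n4 = sub(6, 6) = 0

Propagation after the edit:
  n2: runs — x4 -8->0; result 6 (same value as before).
  n4: checked — values it read are unchanged (n2 unchanged, n1 unchanged); reused cached 0 without running.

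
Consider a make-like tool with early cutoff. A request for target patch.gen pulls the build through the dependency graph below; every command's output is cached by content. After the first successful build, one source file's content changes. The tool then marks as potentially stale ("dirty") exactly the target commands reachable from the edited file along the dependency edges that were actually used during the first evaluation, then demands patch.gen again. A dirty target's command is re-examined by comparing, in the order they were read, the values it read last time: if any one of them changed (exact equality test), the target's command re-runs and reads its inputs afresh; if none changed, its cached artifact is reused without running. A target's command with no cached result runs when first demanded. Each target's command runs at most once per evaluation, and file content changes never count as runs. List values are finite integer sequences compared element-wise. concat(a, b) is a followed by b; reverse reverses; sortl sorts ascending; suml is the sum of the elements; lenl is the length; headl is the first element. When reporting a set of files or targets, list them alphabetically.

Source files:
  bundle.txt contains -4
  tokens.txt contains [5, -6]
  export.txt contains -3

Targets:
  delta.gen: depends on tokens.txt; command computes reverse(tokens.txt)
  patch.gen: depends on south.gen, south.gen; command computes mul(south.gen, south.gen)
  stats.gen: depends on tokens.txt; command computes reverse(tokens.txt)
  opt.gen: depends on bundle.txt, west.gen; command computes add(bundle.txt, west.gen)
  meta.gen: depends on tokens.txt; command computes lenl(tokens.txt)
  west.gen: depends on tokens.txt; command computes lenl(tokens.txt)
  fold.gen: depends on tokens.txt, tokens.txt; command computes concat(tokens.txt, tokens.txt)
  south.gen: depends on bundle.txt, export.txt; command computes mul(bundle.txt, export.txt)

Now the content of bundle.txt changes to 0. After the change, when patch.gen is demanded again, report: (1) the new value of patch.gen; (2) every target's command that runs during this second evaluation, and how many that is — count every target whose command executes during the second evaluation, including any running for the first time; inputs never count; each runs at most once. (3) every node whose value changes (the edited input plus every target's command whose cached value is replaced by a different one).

Demanding patch.gen again yields 0.
2 target commands run: patch.gen, south.gen.
The nodes whose values change: bundle.txt, patch.gen, south.gen.

First demand of the output computes:
  south.gen = mul(-4, -3) = 12
  patch.gen = mul(12, 12) = 144

After the edit, cleaning proceeds:
  south.gen: a read changed (bundle.txt -4->0) — executes, giving 0.
  patch.gen: a read changed (south.gen 12->0; south.gen 12->0) — executes, giving 0.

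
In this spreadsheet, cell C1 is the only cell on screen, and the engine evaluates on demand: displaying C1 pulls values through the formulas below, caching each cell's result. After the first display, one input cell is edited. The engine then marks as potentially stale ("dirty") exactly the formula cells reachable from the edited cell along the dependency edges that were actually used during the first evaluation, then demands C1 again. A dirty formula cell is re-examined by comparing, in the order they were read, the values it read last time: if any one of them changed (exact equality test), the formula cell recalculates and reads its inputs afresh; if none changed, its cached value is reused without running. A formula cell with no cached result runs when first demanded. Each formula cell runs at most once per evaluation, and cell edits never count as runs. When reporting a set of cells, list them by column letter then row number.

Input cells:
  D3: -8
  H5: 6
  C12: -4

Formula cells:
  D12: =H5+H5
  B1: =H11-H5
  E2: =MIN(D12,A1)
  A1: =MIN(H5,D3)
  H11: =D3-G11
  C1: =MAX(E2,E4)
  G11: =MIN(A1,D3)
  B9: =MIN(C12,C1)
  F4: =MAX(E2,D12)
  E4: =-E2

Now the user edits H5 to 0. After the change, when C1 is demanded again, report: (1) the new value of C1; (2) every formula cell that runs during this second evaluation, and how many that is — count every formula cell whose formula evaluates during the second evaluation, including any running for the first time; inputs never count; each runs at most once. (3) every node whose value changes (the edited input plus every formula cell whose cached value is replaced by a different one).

C1 now evaluates to 8.
Run set: A1, D12, E2 (3 run).
Changed values: D12, H5.
The important point: at E4 every value read last time is unchanged, so the dirty flag clears without a run.

Initial pass — values computed on the first demand:
  A1 = MIN(6, -8) = -8
  D12 = 6 + 6 = 12
  E2 = MIN(12, -8) = -8
  E4 = -(-8) = 8
  C1 = MAX(-8, 8) = 8

Second demand — change propagation:
  A1: re-runs because H5 6->0; new result -8 (unchanged).
  D12: re-runs because H5 6->0; H5 6->0; new result 0.
  E2: re-runs because D12 12->0; new result -8 (unchanged).
  E4: re-examined; everything it read last time is the same (E2 unchanged) — cache 8 kept, no run.
  C1: re-examined; everything it read last time is the same (E2 unchanged, E4 unchanged) — cache 8 kept, no run.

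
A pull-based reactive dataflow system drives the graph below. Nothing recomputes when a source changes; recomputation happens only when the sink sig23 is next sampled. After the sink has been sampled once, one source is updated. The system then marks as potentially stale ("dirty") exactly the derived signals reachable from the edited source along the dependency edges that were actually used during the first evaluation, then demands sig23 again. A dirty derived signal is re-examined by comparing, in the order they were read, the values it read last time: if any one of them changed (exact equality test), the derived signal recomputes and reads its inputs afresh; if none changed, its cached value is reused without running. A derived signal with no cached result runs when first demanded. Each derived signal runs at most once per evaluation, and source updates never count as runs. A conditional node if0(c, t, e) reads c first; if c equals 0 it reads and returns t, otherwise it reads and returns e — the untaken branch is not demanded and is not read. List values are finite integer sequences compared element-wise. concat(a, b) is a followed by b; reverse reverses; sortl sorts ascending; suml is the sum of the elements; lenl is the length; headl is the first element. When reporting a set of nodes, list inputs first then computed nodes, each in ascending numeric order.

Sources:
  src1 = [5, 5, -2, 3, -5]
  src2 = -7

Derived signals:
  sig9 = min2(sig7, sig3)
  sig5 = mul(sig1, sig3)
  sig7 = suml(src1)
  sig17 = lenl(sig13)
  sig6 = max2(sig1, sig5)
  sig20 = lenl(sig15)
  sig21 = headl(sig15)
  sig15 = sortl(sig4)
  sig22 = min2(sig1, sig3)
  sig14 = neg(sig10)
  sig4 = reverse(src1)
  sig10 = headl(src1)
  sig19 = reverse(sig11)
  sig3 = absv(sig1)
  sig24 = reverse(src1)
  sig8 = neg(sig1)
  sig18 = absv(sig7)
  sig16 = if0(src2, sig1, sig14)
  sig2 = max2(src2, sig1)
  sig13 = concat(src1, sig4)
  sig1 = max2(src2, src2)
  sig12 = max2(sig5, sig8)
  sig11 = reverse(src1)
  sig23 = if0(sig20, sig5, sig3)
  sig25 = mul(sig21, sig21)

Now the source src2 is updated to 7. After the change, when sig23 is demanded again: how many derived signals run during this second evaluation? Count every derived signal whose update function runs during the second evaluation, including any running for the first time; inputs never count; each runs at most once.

First evaluation (everything demanded from the output):
  sig1 = max2(-7, -7) = -7
  sig3 = absv(-7) = 7
  sig4 = reverse([5, 5, -2, 3, -5]) = [-5, 3, -2, 5, 5]
  sig15 = sortl([-5, 3, -2, 5, 5]) = [-5, -2, 3, 5, 5]
  sig20 = lenl([-5, -2, 3, 5, 5]) = 5
  sig23 = if0(sig20=5 -> else branch sig3) = 7

Propagation after the edit:
  sig1: runs — src2 -7->7; src2 -7->7; result 7.
  sig3: runs — sig1 -7->7; result 7 (same value as before).
  sig23: checked — values it read are unchanged (sig20 unchanged, sig3 unchanged); reused cached 7 without running.

Key observation: the change is absorbed at sig3 — it re-runs but produces the same value, and the output's value is unchanged.

Derived signals that run: sig1, sig3 — 2 in total.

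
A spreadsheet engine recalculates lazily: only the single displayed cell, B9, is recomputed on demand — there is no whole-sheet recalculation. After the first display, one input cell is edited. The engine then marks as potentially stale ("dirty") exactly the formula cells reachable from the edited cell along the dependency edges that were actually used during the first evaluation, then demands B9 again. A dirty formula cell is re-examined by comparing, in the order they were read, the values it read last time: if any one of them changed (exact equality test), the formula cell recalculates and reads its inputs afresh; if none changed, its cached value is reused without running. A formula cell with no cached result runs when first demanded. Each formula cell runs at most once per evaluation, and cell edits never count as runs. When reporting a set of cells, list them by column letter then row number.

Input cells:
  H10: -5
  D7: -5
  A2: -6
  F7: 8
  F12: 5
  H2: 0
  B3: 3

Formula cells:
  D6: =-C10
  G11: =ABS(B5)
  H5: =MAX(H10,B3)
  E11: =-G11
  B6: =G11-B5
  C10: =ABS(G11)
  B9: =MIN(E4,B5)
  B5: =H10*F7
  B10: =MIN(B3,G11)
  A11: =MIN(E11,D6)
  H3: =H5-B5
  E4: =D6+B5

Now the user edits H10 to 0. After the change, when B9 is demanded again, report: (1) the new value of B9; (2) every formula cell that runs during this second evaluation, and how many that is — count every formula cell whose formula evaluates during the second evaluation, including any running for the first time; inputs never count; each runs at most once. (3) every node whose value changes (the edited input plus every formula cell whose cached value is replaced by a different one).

New value of B9: 0.
Formula cells that run: B5, B9, C10, D6, E4, G11 — 6 in total.
Values that change: B5, B9, C10, D6, E4, G11, H10.

First evaluation (everything demanded from the output):
  B5 = -5 * 8 = -40
  G11 = ABS(-40) = 40
  C10 = ABS(40) = 40
  D6 = -(40) = -40
  E4 = -40 + -40 = -80
  B9 = MIN(-80, -40) = -80

Propagation after the edit:
  B5: runs — H10 -5->0; result 0.
  G11: runs — B5 -40->0; result 0.
  C10: runs — G11 40->0; result 0.
  D6: runs — C10 40->0; result 0.
  E4: runs — D6 -40->0; B5 -40->0; result 0.
  B9: runs — E4 -80->0; B5 -40->0; result 0.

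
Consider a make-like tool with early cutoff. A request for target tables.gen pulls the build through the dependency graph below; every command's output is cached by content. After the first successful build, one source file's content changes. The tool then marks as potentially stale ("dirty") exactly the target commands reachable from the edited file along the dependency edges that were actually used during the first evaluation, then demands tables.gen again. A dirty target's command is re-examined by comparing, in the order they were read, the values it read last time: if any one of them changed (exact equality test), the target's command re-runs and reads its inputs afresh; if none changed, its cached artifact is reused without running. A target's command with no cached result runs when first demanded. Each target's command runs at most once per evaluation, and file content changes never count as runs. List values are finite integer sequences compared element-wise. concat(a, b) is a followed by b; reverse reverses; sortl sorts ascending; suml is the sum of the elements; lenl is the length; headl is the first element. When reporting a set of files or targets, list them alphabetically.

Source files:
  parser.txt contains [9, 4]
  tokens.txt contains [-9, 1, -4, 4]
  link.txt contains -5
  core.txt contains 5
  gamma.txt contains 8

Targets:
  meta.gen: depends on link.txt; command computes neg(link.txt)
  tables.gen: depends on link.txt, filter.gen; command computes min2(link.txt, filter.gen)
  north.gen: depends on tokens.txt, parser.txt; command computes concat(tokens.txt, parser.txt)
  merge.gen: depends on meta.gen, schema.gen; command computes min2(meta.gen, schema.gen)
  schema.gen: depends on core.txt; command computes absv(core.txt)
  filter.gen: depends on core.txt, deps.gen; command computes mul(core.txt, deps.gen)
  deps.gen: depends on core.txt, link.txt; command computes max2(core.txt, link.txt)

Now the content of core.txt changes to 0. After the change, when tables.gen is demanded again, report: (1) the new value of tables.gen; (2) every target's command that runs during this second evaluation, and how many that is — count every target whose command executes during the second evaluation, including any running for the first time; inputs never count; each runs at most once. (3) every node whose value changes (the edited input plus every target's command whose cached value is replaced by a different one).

Demanding tables.gen again yields -5.
3 target commands run: deps.gen, filter.gen, tables.gen.
The nodes whose values change: core.txt, deps.gen, filter.gen.

First demand of the output computes:
  deps.gen = max2(5, -5) = 5
  filter.gen = mul(5, 5) = 25
  tables.gen = min2(-5, 25) = -5

After the edit, cleaning proceeds:
  deps.gen: a read changed (core.txt 5->0) — executes, giving 0.
  filter.gen: a read changed (core.txt 5->0; deps.gen 5->0) — executes, giving 0.
  tables.gen: a read changed (filter.gen 25->0) — executes, giving -5 — identical to its old value.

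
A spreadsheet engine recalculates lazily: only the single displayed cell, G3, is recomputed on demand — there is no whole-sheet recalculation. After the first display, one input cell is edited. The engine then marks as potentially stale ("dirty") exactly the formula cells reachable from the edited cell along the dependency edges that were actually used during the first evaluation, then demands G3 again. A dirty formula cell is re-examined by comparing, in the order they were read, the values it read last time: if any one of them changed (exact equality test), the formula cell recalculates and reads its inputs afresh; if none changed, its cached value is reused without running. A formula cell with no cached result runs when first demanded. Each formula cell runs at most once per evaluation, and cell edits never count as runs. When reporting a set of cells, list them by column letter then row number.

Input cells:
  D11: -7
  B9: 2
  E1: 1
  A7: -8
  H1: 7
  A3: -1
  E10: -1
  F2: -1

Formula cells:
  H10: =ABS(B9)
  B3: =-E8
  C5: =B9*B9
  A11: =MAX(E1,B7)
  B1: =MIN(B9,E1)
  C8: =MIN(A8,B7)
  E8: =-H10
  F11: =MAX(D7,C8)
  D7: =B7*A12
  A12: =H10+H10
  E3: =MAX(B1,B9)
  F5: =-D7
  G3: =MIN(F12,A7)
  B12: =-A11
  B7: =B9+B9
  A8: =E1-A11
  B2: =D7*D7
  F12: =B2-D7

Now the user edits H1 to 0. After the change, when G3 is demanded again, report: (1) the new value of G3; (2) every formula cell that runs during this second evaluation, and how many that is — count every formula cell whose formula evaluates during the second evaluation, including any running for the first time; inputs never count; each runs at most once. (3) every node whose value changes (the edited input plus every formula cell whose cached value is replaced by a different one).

New value of G3: -8.
Formula cells that run: none — 0 in total.
Values that change: H1.
Key observation: H1 is never demanded by the output, so the edit triggers no recomputation at all.

First evaluation (everything demanded from the output):
  B7 = 2 + 2 = 4
  H10 = ABS(2) = 2
  A12 = 2 + 2 = 4
  D7 = 4 * 4 = 16
  B2 = 16 * 16 = 256
  F12 = 256 - 16 = 240
  G3 = MIN(240, -8) = -8

Propagation after the edit:
  H1 feeds no computation that the output demands — nothing is marked dirty and nothing runs.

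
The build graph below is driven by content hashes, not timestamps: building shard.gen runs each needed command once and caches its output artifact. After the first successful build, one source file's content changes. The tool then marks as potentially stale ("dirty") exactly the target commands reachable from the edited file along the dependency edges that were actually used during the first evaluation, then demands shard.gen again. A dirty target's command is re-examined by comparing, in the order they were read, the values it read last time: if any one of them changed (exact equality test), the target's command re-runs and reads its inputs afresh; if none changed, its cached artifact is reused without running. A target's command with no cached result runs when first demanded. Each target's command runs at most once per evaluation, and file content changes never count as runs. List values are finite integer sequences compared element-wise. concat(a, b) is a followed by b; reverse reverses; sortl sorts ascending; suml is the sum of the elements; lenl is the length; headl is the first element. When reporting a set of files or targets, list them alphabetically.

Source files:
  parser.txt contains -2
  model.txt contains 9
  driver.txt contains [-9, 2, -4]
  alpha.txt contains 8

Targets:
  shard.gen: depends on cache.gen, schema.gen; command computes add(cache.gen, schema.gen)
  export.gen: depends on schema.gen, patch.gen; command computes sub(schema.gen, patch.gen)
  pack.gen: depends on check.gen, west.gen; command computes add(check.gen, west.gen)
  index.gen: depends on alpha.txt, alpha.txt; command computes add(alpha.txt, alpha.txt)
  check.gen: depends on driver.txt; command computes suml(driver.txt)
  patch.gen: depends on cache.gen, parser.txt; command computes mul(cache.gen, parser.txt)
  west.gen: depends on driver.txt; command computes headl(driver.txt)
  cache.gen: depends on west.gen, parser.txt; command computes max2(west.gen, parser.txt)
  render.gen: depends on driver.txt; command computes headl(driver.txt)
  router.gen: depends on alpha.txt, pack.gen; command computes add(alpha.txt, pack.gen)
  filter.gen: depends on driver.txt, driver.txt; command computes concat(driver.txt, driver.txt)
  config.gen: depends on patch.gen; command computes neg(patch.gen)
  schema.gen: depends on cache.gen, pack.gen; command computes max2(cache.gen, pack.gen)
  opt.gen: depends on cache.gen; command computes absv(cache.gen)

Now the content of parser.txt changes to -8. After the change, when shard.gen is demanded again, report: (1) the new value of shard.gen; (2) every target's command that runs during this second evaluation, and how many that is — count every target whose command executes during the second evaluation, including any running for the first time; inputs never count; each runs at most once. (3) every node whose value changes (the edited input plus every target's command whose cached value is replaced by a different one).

shard.gen now evaluates to -16.
Run set: cache.gen, schema.gen, shard.gen (3 run).
Changed values: cache.gen, parser.txt, schema.gen, shard.gen.

Initial pass — values computed on the first demand:
  check.gen = suml([-9, 2, -4]) = -11
  west.gen = headl([-9, 2, -4]) = -9
  cache.gen = max2(-9, -2) = -2
  pack.gen = add(-11, -9) = -20
  schema.gen = max2(-2, -20) = -2
  shard.gen = add(-2, -2) = -4

Second demand — change propagation:
  cache.gen: re-runs because parser.txt -2->-8; new result -8.
  schema.gen: re-runs because cache.gen -2->-8; new result -8.
  shard.gen: re-runs because cache.gen -2->-8; schema.gen -2->-8; new result -16.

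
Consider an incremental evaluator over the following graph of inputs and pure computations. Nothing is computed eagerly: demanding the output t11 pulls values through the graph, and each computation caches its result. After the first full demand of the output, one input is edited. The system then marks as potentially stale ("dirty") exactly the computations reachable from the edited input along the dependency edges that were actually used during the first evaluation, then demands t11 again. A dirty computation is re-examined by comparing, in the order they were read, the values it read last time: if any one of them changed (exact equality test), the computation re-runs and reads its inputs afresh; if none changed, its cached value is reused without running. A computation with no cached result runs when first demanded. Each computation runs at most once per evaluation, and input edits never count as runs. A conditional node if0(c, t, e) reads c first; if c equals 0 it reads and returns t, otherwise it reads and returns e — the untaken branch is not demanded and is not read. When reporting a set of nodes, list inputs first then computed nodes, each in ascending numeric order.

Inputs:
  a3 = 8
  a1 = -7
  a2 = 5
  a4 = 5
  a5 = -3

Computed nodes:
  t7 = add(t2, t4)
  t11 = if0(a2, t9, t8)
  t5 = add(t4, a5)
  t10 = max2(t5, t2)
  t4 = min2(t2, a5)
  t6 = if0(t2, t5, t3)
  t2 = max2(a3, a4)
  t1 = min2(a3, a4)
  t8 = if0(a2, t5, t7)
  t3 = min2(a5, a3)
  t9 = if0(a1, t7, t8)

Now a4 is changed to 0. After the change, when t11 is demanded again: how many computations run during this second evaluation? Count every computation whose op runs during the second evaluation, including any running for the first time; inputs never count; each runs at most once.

Run set: t2 (1 run).
The important point: t2 recomputes to an identical value, and the output ends up unchanged.

Initial pass — values computed on the first demand:
  t2 = max2(8, 5) = 8
  t4 = min2(8, -3) = -3
  t7 = add(8, -3) = 5
  t8 = if0(a2=5 -> else branch t7) = 5
  t11 = if0(a2=5 -> else branch t8) = 5

Second demand — change propagation:
  t2: re-runs because a4 5->0; new result 8 (unchanged).
  t4: re-examined; everything it read last time is the same (t2 unchanged, a5 unchanged) — cache -3 kept, no run.
  t7: re-examined; everything it read last time is the same (t2 unchanged, t4 unchanged) — cache 5 kept, no run.
  t8: re-examined; everything it read last time is the same (a2 unchanged, t7 unchanged) — cache 5 kept, no run.
  t11: re-examined; everything it read last time is the same (a2 unchanged, t8 unchanged) — cache 5 kept, no run.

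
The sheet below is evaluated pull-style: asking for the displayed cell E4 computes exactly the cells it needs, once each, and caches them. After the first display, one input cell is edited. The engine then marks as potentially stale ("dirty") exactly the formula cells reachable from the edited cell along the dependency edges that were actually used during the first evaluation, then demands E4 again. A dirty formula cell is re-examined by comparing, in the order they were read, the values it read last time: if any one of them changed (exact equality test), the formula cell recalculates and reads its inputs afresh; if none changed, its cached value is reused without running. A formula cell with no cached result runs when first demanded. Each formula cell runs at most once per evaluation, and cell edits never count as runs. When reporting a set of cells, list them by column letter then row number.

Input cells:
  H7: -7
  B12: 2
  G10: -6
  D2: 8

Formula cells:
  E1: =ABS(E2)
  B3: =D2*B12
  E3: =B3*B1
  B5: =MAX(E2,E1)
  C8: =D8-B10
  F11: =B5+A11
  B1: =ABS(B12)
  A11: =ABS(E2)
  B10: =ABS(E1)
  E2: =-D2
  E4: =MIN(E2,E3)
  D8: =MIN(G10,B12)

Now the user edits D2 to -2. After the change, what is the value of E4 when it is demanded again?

First demand of the output computes:
  B1 = ABS(2) = 2
  B3 = 8 * 2 = 16
  E2 = -(8) = -8
  E3 = 16 * 2 = 32
  E4 = MIN(-8, 32) = -8

After the edit, cleaning proceeds:
  B3: a read changed (D2 8->-2) — executes, giving -4.
  E2: a read changed (D2 8->-2) — executes, giving 2.
  E3: a read changed (B3 16->-4) — executes, giving -8.
  E4: a read changed (E2 -8->2; E3 32->-8) — executes, giving -8 — identical to its old value.

Demanding E4 again yields -8.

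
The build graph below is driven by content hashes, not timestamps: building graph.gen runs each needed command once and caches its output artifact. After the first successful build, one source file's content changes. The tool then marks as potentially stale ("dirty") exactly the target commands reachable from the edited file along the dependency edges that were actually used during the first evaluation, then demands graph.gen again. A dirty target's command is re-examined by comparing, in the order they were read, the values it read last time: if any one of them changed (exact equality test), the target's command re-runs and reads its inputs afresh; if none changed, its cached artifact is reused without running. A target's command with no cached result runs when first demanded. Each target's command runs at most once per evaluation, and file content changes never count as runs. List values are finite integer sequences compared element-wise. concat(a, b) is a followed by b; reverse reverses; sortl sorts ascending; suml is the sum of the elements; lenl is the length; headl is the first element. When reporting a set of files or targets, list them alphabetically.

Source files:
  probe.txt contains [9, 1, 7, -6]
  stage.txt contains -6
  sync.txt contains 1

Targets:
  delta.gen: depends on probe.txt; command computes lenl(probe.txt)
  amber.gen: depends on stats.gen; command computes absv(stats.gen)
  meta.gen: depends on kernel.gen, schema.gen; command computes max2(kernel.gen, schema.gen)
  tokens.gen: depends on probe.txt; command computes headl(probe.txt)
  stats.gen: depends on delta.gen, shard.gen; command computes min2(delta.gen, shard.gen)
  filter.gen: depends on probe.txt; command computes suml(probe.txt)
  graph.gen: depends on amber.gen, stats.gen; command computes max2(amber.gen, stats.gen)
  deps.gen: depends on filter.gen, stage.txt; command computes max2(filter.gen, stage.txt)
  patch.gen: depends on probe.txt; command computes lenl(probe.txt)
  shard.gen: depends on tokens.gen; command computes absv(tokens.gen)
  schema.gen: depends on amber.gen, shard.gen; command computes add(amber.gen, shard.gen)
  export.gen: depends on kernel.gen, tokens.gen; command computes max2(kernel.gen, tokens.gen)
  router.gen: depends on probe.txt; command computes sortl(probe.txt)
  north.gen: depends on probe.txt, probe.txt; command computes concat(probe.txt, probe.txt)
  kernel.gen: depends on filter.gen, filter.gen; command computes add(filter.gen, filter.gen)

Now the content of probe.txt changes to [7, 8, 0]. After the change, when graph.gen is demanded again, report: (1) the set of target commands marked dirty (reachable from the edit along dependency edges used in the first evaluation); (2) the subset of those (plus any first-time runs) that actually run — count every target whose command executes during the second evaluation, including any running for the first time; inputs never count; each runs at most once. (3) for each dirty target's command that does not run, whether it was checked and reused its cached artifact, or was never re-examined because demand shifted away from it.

Initial pass — values computed on the first demand:
  delta.gen = lenl([9, 1, 7, -6]) = 4
  tokens.gen = headl([9, 1, 7, -6]) = 9
  shard.gen = absv(9) = 9
  stats.gen = min2(4, 9) = 4
  amber.gen = absv(4) = 4
  graph.gen = max2(4, 4) = 4

Second demand — change propagation:
  delta.gen: re-runs because probe.txt [9, 1, 7, -6]->[7, 8, 0]; new result 3.
  tokens.gen: re-runs because probe.txt [9, 1, 7, -6]->[7, 8, 0]; new result 7.
  shard.gen: re-runs because tokens.gen 9->7; new result 7.
  stats.gen: re-runs because delta.gen 4->3; shard.gen 9->7; new result 3.
  amber.gen: re-runs because stats.gen 4->3; new result 3.
  graph.gen: re-runs because amber.gen 4->3; stats.gen 4->3; new result 3.

Dirty set: amber.gen, delta.gen, graph.gen, shard.gen, stats.gen, tokens.gen.
Run set: amber.gen, delta.gen, graph.gen, shard.gen, stats.gen, tokens.gen (6 run).
All dirty target commands ended up running.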